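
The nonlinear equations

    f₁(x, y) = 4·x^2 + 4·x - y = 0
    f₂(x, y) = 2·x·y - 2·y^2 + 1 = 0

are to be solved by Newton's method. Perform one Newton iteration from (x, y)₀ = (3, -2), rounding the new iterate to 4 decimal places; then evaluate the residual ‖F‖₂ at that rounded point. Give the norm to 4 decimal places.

13.1066

At (3, -2): F = (50.0000, -19.0000).
Jacobian J = [[8·x + 4, -1], [2·y, 2·x - 4·y]].
At the point, J = [[28.0000, -1.0000], [-4.0000, 14.0000]] (det J = 388.0000).
Solving J·Δ = −F gives Δ = (-1.7552, 0.8557).
Then the next iterate is (x, y)₁ = (1.2448, -1.1443).
Re-evaluating at (1.2448, -1.1443): F = (12.321608, -4.467694), so ‖F‖₂ = 13.1066.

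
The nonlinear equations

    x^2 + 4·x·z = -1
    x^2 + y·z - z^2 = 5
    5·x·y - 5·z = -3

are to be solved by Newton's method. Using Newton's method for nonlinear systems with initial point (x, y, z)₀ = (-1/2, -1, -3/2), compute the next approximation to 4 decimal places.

At (-1/2, -1, -3/2): F = (4.2500, -5.5000, 13.0000).
Jacobian J = [[2·x + 4·z, 0, 4·x], [2·x, z, y - 2·z], [5·y, 5·x, -5]].
At the point, J = [[-7.0000, 0.0000, -2.0000], [-1.0000, -1.5000, 2.0000], [-5.0000, -2.5000, -5.0000]] (det J = -77.5000).
Solving J·Δ = −F gives Δ = (-0.1726, 0.0871, 2.7290).
Then the next iterate is (x, y, z)₁ = (-0.6726, -0.9129, 1.2290).

(-0.6726, -0.9129, 1.2290)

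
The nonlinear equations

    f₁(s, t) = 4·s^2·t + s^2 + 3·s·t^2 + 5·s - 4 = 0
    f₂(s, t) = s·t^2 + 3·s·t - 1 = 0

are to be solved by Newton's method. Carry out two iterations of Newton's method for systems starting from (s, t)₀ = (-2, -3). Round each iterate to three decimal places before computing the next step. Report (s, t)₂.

At (-2, -3): F = (-112.000, -1.000).
Jacobian J = [[8·s·t + 2·s + 3·t^2 + 5, 4·s^2 + 6·s·t], [t^2 + 3·t, 2·s·t + 3·s]].
At the point, J = [[76.000, 52.000], [0.000, 6.000]] (det J = 456.000).
Solving J·Δ = −F gives Δ = (1.360, 0.167).
Then the next iterate is (s, t)₁ = (-0.640, -2.833).
Round to (-0.640, -2.833) and repeat: F = (-26.84169, -0.69721), J = [[42.30263, 12.51712], [-0.47311, 1.70624]].
Δ = (0.475, 0.540), so (s, t)₂ = (-0.165, -2.293).

(-0.165, -2.293)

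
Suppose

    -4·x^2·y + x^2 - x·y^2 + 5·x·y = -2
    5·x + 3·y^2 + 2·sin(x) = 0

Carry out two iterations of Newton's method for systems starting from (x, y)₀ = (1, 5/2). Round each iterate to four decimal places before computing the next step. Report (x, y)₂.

At (1, 5/2): F = (-0.7500, 25.432942).
Jacobian J = [[-8·x·y + 2·x - y^2 + 5·y, -4·x^2 - 2·x·y + 5·x], [2·cos(x) + 5, 6·y]].
At the point, J = [[-11.7500, -4.0000], [6.080605, 15.0000]] (det J = -151.927582).
Solving J·Δ = −F gives Δ = (0.5956, -1.9370).
Then the next iterate is (x, y)₁ = (1.5956, 0.5630).
Round to (1.5956, 0.5630) and repeat: F = (2.798342, 10.928292), J = [[-1.497351, -4.002403], [4.950398, 3.3780]].
Δ = (-3.6049, 2.0478), so (x, y)₂ = (-2.0093, 2.6108).

(-2.0093, 2.6108)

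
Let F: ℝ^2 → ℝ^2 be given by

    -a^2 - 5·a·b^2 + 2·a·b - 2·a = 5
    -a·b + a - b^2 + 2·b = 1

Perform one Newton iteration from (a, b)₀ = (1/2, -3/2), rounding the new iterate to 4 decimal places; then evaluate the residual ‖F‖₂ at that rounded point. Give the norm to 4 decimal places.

6.1930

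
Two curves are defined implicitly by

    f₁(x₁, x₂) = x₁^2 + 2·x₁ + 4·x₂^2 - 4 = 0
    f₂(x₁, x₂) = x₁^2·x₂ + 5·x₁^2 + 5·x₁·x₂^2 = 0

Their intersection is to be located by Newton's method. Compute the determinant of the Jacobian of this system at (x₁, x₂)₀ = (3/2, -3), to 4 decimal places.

J = [[2·x₁ + 2, 8·x₂], [2·x₁·x₂ + 10·x₁ + 5·x₂^2, x₁^2 + 10·x₁·x₂]].
At the point, J = [[5.0000, -24.0000], [51.0000, -42.7500]].
det J = 1010.2500.

1010.2500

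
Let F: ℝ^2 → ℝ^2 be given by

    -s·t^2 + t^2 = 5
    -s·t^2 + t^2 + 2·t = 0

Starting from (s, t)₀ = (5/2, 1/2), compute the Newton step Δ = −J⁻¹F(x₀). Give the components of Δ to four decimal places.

At (5/2, 1/2): F = (-5.3750, 0.6250).
Jacobian J = [[-t^2, -2·s·t + 2·t], [-t^2, -2·s·t + 2·t + 2]].
At the point, J = [[-0.2500, -1.5000], [-0.2500, 0.5000]] (det J = -0.5000).
Solving J·Δ = −F gives Δ = (-3.5000, -3.0000).

(-3.5000, -3.0000)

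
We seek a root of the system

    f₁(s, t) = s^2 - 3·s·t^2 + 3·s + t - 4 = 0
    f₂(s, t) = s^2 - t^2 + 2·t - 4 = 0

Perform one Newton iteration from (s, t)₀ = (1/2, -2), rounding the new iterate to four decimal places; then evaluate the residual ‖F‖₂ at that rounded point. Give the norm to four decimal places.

At (1/2, -2): F = (-10.2500, -11.7500).
Jacobian J = [[2·s - 3·t^2 + 3, -6·s·t + 1], [2·s, -2·t + 2]].
At the point, J = [[-8.0000, 7.0000], [1.0000, 6.0000]] (det J = -55.0000).
Solving J·Δ = −F gives Δ = (0.3773, 1.8955).
Then the next iterate is (s, t)₁ = (0.8773, -0.1045).
Re-evaluating at (0.8773, -0.1045): F = (-0.731686, -3.450265), so ‖F‖₂ = 3.5270.

3.5270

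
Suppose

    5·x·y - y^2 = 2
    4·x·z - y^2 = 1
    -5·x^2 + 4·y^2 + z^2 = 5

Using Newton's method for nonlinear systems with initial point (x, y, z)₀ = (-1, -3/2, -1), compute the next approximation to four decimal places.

(-0.6437, -1.2111, -0.9521)

At (-1, -3/2, -1): F = (3.2500, 0.7500, 0.0000).
Jacobian J = [[5·y, 5·x - 2·y, 0], [4·z, -2·y, 4·x], [-10·x, 8·y, 2·z]].
At the point, J = [[-7.5000, -2.0000, 0.0000], [-4.0000, 3.0000, -4.0000], [10.0000, -12.0000, -2.0000]] (det J = 501.0000).
Solving J·Δ = −F gives Δ = (0.3563, 0.2889, 0.0479).
Then the next iterate is (x, y, z)₁ = (-0.6437, -1.2111, -0.9521).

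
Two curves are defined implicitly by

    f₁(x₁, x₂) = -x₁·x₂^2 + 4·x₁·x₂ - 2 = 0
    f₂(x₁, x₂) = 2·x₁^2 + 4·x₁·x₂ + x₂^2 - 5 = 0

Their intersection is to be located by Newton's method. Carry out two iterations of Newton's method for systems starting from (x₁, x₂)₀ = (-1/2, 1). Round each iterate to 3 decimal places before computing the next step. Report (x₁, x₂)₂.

At (-1/2, 1): F = (-3.500, -5.500).
Jacobian J = [[-x₂^2 + 4·x₂, -2·x₁·x₂ + 4·x₁], [4·x₁ + 4·x₂, 4·x₁ + 2·x₂]].
At the point, J = [[3.000, -1.000], [2.000, 0.000]] (det J = 2.000).
Solving J·Δ = −F gives Δ = (2.750, 4.750).
Then the next iterate is (x₁, x₂)₁ = (2.250, 5.750).
Round to (2.250, 5.750) and repeat: F = (-24.64062, 89.93750), J = [[-10.06250, -16.875], [32.000, 20.500]].
Δ = (-3.034, 0.349), so (x₁, x₂)₂ = (-0.784, 6.099).

(-0.784, 6.099)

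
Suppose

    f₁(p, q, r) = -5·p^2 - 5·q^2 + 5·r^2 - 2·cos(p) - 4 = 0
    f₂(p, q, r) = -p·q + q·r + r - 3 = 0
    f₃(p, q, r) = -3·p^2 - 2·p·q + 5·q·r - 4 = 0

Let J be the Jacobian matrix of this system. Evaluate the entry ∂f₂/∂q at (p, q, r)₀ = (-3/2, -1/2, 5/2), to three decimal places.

4.000

∂f₂/∂q = -p + r.
At (-3/2, -1/2, 5/2) this is 4.000.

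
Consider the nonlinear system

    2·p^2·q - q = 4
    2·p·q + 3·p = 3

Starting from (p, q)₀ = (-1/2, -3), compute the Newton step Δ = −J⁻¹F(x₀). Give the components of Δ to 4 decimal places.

(0.2333, -2.2000)

At (-1/2, -3): F = (-2.5000, -1.5000).
Jacobian J = [[4·p·q, 2·p^2 - 1], [2·q + 3, 2·p]].
At the point, J = [[6.0000, -0.5000], [-3.0000, -1.0000]] (det J = -7.5000).
Solving J·Δ = −F gives Δ = (0.2333, -2.2000).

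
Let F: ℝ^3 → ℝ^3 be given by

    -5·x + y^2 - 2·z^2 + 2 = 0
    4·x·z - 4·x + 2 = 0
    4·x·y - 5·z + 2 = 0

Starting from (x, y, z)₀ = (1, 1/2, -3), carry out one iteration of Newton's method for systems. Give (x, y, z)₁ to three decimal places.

At (1, 1/2, -3): F = (-20.750, -14.000, 19.000).
Jacobian J = [[-5, 2·y, -4·z], [4·z - 4, 0, 4·x], [4·y, 4·x, -5]].
At the point, J = [[-5.000, 1.000, 12.000], [-16.000, 0.000, 4.000], [2.000, 4.000, -5.000]] (det J = -760.000).
Solving J·Δ = −F gives Δ = (-0.439, -2.353, 1.742).
Then the next iterate is (x, y, z)₁ = (0.561, -1.853, -1.258).

(0.561, -1.853, -1.258)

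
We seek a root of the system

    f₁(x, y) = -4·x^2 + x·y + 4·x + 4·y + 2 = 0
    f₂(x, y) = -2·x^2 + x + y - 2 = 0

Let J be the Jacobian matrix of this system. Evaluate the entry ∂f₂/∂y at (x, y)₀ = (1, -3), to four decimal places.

1.0000

∂f₂/∂y = 1.
At (1, -3) this is 1.0000.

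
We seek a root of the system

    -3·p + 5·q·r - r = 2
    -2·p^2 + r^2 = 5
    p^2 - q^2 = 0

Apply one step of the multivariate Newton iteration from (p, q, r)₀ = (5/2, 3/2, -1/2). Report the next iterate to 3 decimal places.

At (5/2, 3/2, -1/2): F = (-12.750, -17.250, 4.000).
Jacobian J = [[-3, 5·r, 5·q - 1], [-4·p, 0, 2·r], [2·p, -2·q, 0]].
At the point, J = [[-3.000, -2.500, 6.500], [-10.000, 0.000, -1.000], [5.000, -3.000, 0.000]] (det J = 216.500).
Solving J·Δ = −F gives Δ = (-1.777, -1.628, 0.516).
Then the next iterate is (p, q, r)₁ = (0.723, -0.128, 0.016).

(0.723, -0.128, 0.016)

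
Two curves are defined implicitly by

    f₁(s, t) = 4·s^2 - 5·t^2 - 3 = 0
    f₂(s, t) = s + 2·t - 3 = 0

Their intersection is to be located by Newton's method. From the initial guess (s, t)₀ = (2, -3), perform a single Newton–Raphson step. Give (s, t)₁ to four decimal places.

(-71.0000, 37.0000)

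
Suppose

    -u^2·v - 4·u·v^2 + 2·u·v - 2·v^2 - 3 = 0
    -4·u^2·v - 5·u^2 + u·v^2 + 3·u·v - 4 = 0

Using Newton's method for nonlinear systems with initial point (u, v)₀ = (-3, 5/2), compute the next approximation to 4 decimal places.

At (-3, 5/2): F = (22.0000, -180.2500).
Jacobian J = [[-2·u·v - 4·v^2 + 2·v, -u^2 - 8·u·v + 2·u - 4·v], [-8·u·v - 10·u + v^2 + 3·v, -4·u^2 + 2·u·v + 3·u]].
At the point, J = [[-5.0000, 35.0000], [103.7500, -60.0000]] (det J = -3331.2500).
Solving J·Δ = −F gives Δ = (1.4976, -0.4146).
Then the next iterate is (u, v)₁ = (-1.5024, 2.0854).

(-1.5024, 2.0854)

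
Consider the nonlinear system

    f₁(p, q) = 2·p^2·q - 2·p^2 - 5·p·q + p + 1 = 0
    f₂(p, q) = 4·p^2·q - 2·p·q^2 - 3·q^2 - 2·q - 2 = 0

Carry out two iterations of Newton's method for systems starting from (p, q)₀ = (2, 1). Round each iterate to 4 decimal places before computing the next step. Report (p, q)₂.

(1.5409, -0.6749)

At (2, 1): F = (-7.0000, 5.0000).
Jacobian J = [[4·p·q - 4·p - 5·q + 1, 2·p^2 - 5·p], [8·p·q - 2·q^2, 4·p^2 - 4·p·q - 6·q - 2]].
At the point, J = [[-4.0000, -2.0000], [14.0000, 0.0000]] (det J = 28.0000).
Solving J·Δ = −F gives Δ = (-0.3571, -2.7857).
Then the next iterate is (p, q)₁ = (1.6429, -1.7857).
Round to (1.6429, -1.7857) and repeat: F = (2.273653, -37.751562), J = [[-8.378006, -2.816259], [-29.847261, 31.245588]].
Δ = (-0.1020, 1.1108), so (p, q)₂ = (1.5409, -0.6749).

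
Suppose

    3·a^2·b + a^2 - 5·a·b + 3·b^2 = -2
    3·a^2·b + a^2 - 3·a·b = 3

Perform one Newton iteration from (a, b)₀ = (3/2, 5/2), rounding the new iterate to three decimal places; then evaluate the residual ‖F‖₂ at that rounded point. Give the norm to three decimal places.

6.466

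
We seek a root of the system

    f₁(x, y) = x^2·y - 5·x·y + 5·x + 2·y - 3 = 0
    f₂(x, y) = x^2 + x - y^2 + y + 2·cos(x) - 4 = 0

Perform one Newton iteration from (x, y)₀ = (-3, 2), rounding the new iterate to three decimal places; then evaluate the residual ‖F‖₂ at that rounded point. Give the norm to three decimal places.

At (-3, 2): F = (34.000, -1.97998).
Jacobian J = [[2·x·y - 5·y + 5, x^2 - 5·x + 2], [2·x - 2·sin(x) + 1, -2·y + 1]].
At the point, J = [[-17.000, 26.000], [-4.71776, -3.000]] (det J = 173.66176).
Solving J·Δ = −F gives Δ = (0.291, -1.117).
Then the next iterate is (x, y)₁ = (-2.709, 0.883).
Re-evaluating at (-2.709, 0.883): F = (3.66129, -1.08277), so ‖F‖₂ = 3.818.

3.818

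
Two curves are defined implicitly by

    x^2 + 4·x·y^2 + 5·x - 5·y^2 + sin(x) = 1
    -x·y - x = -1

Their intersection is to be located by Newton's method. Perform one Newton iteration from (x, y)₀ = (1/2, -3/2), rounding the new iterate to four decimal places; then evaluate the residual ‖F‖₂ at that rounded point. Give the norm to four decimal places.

3.0241

At (1/2, -3/2): F = (-4.520574, 1.2500).
Jacobian J = [[2·x + 4·y^2 + cos(x) + 5, 8·x·y - 10·y], [-y - 1, -x]].
At the point, J = [[15.877583, 9.0000], [0.5000, -0.5000]] (det J = -12.438791).
Solving J·Δ = −F gives Δ = (-0.7227, 1.7773).
Then the next iterate is (x, y)₁ = (-0.2227, 0.2773).
Re-evaluating at (-0.2227, 0.2773): F = (-2.737743, 1.284455), so ‖F‖₂ = 3.0241.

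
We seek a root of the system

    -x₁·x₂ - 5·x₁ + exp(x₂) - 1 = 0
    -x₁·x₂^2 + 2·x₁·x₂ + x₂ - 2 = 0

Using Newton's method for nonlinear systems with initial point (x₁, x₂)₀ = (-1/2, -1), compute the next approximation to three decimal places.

(-0.490, -2.530)

At (-1/2, -1): F = (1.36788, -1.500).
Jacobian J = [[-x₂ - 5, -x₁ + exp(x₂)], [-x₂^2 + 2·x₂, -2·x₁·x₂ + 2·x₁ + 1]].
At the point, J = [[-4.000, 0.86788], [-3.000, -1.000]] (det J = 6.60364).
Solving J·Δ = −F gives Δ = (0.010, -1.530).
Then the next iterate is (x₁, x₂)₁ = (-0.490, -2.530).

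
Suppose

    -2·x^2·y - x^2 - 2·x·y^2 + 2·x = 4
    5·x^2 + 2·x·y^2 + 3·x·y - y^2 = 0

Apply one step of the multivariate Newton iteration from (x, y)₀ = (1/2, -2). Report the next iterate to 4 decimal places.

At (1/2, -2): F = (-6.2500, -1.7500).
Jacobian J = [[-4·x·y - 2·x - 2·y^2 + 2, -2·x^2 - 4·x·y], [10·x + 2·y^2 + 3·y, 4·x·y + 3·x - 2·y]].
At the point, J = [[-3.0000, 3.5000], [7.0000, 1.5000]] (det J = -29.0000).
Solving J·Δ = −F gives Δ = (-0.1121, 1.6897).
Then the next iterate is (x, y)₁ = (0.3879, -0.3103).

(0.3879, -0.3103)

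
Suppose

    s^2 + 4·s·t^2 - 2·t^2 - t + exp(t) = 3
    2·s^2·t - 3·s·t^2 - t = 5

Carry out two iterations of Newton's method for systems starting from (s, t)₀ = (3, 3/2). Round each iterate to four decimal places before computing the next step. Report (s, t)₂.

At (3, 3/2): F = (31.481689, 0.2500).
Jacobian J = [[2·s + 4·t^2, 8·s·t - 4·t + exp(t) - 1], [4·s·t - 3·t^2, 2·s^2 - 6·s·t - 1]].
At the point, J = [[15.0000, 33.481689], [11.2500, -10.0000]] (det J = -526.669002).
Solving J·Δ = −F gives Δ = (-0.6136, -0.6653).
Then the next iterate is (s, t)₁ = (2.3864, 0.8347).
Round to (2.3864, 0.8347) and repeat: F = (9.421529, -1.315613), J = [[7.559696, 13.900747], [5.877540, -1.561759]].
Δ = (0.0382, -0.6986), so (s, t)₂ = (2.4246, 0.1361).

(2.4246, 0.1361)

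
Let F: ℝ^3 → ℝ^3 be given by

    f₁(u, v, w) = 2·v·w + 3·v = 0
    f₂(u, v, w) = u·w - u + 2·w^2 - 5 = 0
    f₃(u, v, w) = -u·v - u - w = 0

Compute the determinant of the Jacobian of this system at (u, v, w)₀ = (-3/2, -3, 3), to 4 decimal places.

189.0000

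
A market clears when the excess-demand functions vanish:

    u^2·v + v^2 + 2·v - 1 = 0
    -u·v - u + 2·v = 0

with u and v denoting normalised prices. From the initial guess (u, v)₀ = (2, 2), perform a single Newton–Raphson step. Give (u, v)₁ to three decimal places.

(1.333, 1.033)

At (2, 2): F = (15.000, -2.000).
Jacobian J = [[2·u·v, u^2 + 2·v + 2], [-v - 1, -u + 2]].
At the point, J = [[8.000, 10.000], [-3.000, 0.000]] (det J = 30.000).
Solving J·Δ = −F gives Δ = (-0.667, -0.967).
Then the next iterate is (u, v)₁ = (1.333, 1.033).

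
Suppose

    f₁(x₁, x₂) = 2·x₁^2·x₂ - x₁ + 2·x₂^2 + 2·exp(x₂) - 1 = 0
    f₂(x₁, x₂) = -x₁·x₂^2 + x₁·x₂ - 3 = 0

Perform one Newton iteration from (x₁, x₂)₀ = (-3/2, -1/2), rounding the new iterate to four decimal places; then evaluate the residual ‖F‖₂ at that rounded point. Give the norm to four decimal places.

6.6816

At (-3/2, -1/2): F = (-0.036939, -1.8750).
Jacobian J = [[4·x₁·x₂ - 1, 2·x₁^2 + 4·x₂ + 2·exp(x₂)], [-x₂^2 + x₂, -2·x₁·x₂ + x₁]].
At the point, J = [[2.0000, 3.713061], [-0.7500, -3.0000]] (det J = -3.215204).
Solving J·Δ = −F gives Δ = (2.1998, -1.1750).
Then the next iterate is (x₁, x₂)₁ = (0.6998, -1.6750).
Re-evaluating at (0.6998, -1.6750): F = (2.645504, -6.135541), so ‖F‖₂ = 6.6816.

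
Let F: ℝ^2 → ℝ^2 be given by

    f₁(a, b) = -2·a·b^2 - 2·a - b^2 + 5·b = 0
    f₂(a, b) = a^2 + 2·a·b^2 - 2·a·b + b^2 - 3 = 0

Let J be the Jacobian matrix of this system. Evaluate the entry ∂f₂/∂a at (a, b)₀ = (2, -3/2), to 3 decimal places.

∂f₂/∂a = 2·a + 2·b^2 - 2·b.
At (2, -3/2) this is 11.500.

11.500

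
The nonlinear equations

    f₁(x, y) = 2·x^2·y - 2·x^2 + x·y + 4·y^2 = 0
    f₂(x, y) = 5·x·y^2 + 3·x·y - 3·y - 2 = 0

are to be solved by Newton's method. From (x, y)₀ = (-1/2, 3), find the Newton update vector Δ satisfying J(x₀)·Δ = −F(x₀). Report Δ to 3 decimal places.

At (-1/2, 3): F = (35.500, -38.000).
Jacobian J = [[4·x·y - 4·x + y, 2·x^2 + x + 8·y], [5·y^2 + 3·y, 10·x·y + 3·x - 3]].
At the point, J = [[-1.000, 24.000], [54.000, -19.500]] (det J = -1276.500).
Solving J·Δ = −F gives Δ = (0.172, -1.472).

(0.172, -1.472)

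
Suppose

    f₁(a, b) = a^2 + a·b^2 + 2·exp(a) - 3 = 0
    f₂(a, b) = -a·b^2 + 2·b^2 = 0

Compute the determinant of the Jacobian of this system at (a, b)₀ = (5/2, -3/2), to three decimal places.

J = [[2·a + b^2 + 2·exp(a), 2·a·b], [-b^2, -2·a·b + 4·b]].
At the point, J = [[31.61499, -7.500], [-2.250, 1.500]].
det J = 30.547.

30.547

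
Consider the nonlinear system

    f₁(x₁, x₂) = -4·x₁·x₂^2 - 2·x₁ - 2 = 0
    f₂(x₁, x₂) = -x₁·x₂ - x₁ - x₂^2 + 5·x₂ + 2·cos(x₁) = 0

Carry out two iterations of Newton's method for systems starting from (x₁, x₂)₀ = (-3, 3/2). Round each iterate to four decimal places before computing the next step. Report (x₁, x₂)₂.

(3.6989, 2.4321)

At (-3, 3/2): F = (31.0000, 10.770015).
Jacobian J = [[-4·x₂^2 - 2, -8·x₁·x₂], [-x₂ - 2·sin(x₁) - 1, -x₁ - 2·x₂ + 5]].
At the point, J = [[-11.0000, 36.0000], [-2.217760, 5.0000]] (det J = 24.839359).
Solving J·Δ = −F gives Δ = (9.3690, 2.0016).
Then the next iterate is (x₁, x₂)₁ = (6.3690, 3.5016).
Round to (6.3690, 3.5016) and repeat: F = (-327.104396, -21.431253), J = [[-51.044810, -178.413523], [-4.673019, -8.3722]].
Δ = (-2.6701, -1.0695), so (x₁, x₂)₂ = (3.6989, 2.4321).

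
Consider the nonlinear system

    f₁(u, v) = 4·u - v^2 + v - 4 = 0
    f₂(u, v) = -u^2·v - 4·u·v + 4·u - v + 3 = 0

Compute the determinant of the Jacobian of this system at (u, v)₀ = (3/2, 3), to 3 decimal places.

-122.000

J = [[4, -2·v + 1], [-2·u·v - 4·v + 4, -u^2 - 4·u - 1]].
At the point, J = [[4.000, -5.000], [-17.000, -9.250]].
det J = -122.000.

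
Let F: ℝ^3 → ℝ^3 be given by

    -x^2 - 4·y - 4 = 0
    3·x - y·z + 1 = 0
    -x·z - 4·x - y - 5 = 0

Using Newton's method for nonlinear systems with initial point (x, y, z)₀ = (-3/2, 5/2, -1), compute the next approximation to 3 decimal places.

(-2.817, -2.550, -5.000)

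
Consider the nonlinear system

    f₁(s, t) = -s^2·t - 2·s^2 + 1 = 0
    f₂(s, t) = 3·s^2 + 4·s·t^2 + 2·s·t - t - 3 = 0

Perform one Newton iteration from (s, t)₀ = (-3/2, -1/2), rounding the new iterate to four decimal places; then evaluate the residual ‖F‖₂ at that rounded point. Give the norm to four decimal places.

At (-3/2, -1/2): F = (-2.3750, 4.2500).
Jacobian J = [[-2·s·t - 4·s, -s^2], [6·s + 4·t^2 + 2·t, 8·s·t + 2·s - 1]].
At the point, J = [[4.5000, -2.2500], [-9.0000, 2.0000]] (det J = -11.2500).
Solving J·Δ = −F gives Δ = (0.4278, -0.2000).
Then the next iterate is (s, t)₁ = (-1.0722, -0.7000).
Re-evaluating at (-1.0722, -0.7000): F = (-0.494497, 0.548407), so ‖F‖₂ = 0.7384.

0.7384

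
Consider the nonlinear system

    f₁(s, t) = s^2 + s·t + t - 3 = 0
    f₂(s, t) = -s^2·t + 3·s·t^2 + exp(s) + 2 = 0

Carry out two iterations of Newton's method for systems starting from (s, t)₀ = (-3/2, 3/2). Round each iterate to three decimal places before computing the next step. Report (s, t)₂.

(-1.846, 0.383)

At (-3/2, 3/2): F = (-1.500, -11.27687).
Jacobian J = [[2·s + t, s + 1], [-2·s·t + 3·t^2 + exp(s), -s^2 + 6·s·t]].
At the point, J = [[-1.500, -0.500], [11.47313, -15.750]] (det J = 29.36157).
Solving J·Δ = −F gives Δ = (-0.613, -1.162).
Then the next iterate is (s, t)₁ = (-2.113, 0.338).
Round to (-2.113, 0.338) and repeat: F = (1.08857, -0.11241), J = [[-3.888, -1.113], [1.89199, -8.74993]].
Δ = (0.267, 0.045), so (s, t)₂ = (-1.846, 0.383).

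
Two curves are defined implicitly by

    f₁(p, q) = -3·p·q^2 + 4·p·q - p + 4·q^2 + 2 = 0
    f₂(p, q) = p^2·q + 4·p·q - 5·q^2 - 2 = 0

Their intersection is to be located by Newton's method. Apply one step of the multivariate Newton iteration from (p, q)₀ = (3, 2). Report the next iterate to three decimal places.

(1.948, 3.032)

At (3, 2): F = (3.000, 20.000).
Jacobian J = [[-3·q^2 + 4·q - 1, -6·p·q + 4·p + 8·q], [2·p·q + 4·q, p^2 + 4·p - 10·q]].
At the point, J = [[-5.000, -8.000], [20.000, 1.000]] (det J = 155.000).
Solving J·Δ = −F gives Δ = (-1.052, 1.032).
Then the next iterate is (p, q)₁ = (1.948, 3.032).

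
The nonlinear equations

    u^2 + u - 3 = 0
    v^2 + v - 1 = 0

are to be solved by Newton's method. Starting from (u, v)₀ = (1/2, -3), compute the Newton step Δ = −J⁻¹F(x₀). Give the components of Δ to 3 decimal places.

(1.125, 1.000)

At (1/2, -3): F = (-2.250, 5.000).
Jacobian J = [[2·u + 1, 0], [0, 2·v + 1]].
At the point, J = [[2.000, 0.000], [0.000, -5.000]] (det J = -10.000).
Solving J·Δ = −F gives Δ = (1.125, 1.000).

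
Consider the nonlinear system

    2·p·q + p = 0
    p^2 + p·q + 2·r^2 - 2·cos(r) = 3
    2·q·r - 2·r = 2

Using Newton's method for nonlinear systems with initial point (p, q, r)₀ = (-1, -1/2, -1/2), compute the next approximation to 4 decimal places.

(-1.9048, -0.5000, -0.6667)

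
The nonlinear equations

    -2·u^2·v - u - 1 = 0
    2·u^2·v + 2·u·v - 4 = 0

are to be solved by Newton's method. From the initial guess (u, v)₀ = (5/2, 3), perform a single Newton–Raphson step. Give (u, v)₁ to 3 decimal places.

(1.297, 2.703)

At (5/2, 3): F = (-41.000, 48.500).
Jacobian J = [[-4·u·v - 1, -2·u^2], [4·u·v + 2·v, 2·u^2 + 2·u]].
At the point, J = [[-31.000, -12.500], [36.000, 17.500]] (det J = -92.500).
Solving J·Δ = −F gives Δ = (-1.203, -0.297).
Then the next iterate is (u, v)₁ = (1.297, 2.703).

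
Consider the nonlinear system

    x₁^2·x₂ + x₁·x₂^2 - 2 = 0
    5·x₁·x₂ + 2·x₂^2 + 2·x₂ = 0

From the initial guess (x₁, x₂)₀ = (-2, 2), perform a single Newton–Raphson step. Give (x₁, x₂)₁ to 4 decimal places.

At (-2, 2): F = (-2.0000, -8.0000).
Jacobian J = [[2·x₁·x₂ + x₂^2, x₁^2 + 2·x₁·x₂], [5·x₂, 5·x₁ + 4·x₂ + 2]].
At the point, J = [[-4.0000, -4.0000], [10.0000, 0.0000]] (det J = 40.0000).
Solving J·Δ = −F gives Δ = (0.8000, -1.3000).
Then the next iterate is (x₁, x₂)₁ = (-1.2000, 0.7000).

(-1.2000, 0.7000)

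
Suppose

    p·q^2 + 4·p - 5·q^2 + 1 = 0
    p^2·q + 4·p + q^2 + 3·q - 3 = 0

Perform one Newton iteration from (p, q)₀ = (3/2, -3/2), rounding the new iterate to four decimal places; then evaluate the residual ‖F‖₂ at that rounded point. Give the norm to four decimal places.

3.8146

At (3/2, -3/2): F = (-0.8750, -2.6250).
Jacobian J = [[q^2 + 4, 2·p·q - 10·q], [2·p·q + 4, p^2 + 2·q + 3]].
At the point, J = [[6.2500, 10.5000], [-0.5000, 2.2500]] (det J = 19.3125).
Solving J·Δ = −F gives Δ = (-1.3252, 0.8722).
Then the next iterate is (p, q)₁ = (0.1748, -0.6278).
Re-evaluating at (0.1748, -0.6278): F = (-0.202570, -3.809250), so ‖F‖₂ = 3.8146.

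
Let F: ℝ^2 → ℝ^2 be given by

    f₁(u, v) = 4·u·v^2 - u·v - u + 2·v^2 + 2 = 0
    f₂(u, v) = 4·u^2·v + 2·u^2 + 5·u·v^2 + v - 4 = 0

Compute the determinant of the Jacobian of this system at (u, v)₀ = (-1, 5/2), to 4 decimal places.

-364.7500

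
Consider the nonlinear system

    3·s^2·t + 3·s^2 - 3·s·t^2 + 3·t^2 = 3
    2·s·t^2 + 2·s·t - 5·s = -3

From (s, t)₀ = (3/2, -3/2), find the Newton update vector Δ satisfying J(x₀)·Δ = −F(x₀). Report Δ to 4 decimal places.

(-0.7842, 0.0825)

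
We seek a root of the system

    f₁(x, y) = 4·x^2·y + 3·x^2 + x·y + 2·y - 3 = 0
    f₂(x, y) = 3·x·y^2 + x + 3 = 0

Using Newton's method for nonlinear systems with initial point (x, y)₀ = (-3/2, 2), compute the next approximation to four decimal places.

At (-3/2, 2): F = (22.7500, -16.5000).
Jacobian J = [[8·x·y + 6·x + y, 4·x^2 + x + 2], [3·y^2 + 1, 6·x·y]].
At the point, J = [[-31.0000, 9.5000], [13.0000, -18.0000]] (det J = 434.5000).
Solving J·Δ = −F gives Δ = (0.5817, -0.4965).
Then the next iterate is (x, y)₁ = (-0.9183, 1.5035).

(-0.9183, 1.5035)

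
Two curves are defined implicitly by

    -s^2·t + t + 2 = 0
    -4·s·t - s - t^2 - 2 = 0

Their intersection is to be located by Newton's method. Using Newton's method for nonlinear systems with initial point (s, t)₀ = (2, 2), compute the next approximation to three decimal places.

(2.348, -0.261)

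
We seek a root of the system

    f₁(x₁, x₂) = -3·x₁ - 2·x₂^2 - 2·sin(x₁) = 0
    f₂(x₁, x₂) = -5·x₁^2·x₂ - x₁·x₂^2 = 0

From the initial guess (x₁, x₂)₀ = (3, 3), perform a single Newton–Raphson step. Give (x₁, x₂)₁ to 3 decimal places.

(2.800, 0.744)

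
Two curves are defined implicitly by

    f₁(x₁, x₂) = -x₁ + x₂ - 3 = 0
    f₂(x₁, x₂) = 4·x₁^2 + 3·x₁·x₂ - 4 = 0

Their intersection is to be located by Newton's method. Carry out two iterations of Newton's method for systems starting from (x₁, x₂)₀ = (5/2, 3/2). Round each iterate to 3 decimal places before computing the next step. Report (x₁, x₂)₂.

(0.367, 3.367)

At (5/2, 3/2): F = (-4.000, 32.250).
Jacobian J = [[-1, 1], [8·x₁ + 3·x₂, 3·x₁]].
At the point, J = [[-1.000, 1.000], [24.500, 7.500]] (det J = -32.000).
Solving J·Δ = −F gives Δ = (-1.945, 2.055).
Then the next iterate is (x₁, x₂)₁ = (0.555, 3.555).
Round to (0.555, 3.555) and repeat: F = (0.000, 3.15118), J = [[-1.000, 1.000], [15.105, 1.665]].
Δ = (-0.188, -0.188), so (x₁, x₂)₂ = (0.367, 3.367).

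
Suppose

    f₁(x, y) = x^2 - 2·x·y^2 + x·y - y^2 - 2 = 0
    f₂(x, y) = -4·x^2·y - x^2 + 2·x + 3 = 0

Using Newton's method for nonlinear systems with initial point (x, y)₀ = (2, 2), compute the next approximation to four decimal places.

At (2, 2): F = (-14.0000, -29.0000).
Jacobian J = [[2·x - 2·y^2 + y, -4·x·y + x - 2·y], [-8·x·y - 2·x + 2, -4·x^2]].
At the point, J = [[-2.0000, -18.0000], [-34.0000, -16.0000]] (det J = -580.0000).
Solving J·Δ = −F gives Δ = (-0.5138, -0.7207).
Then the next iterate is (x, y)₁ = (1.4862, 1.2793).

(1.4862, 1.2793)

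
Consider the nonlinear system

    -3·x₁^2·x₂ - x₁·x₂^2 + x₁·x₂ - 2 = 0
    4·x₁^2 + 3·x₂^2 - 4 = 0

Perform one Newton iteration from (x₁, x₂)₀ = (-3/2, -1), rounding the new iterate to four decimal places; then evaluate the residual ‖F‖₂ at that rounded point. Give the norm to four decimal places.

At (-3/2, -1): F = (7.7500, 8.0000).
Jacobian J = [[-6·x₁·x₂ - x₂^2 + x₂, -3·x₁^2 - 2·x₁·x₂ + x₁], [8·x₁, 6·x₂]].
At the point, J = [[-11.0000, -11.2500], [-12.0000, -6.0000]] (det J = -69.0000).
Solving J·Δ = −F gives Δ = (0.6304, 0.0725).
Then the next iterate is (x₁, x₂)₁ = (-0.8696, -0.9275).
Re-evaluating at (-0.8696, -0.9275): F = (1.658771, 1.605585), so ‖F‖₂ = 2.3086.

2.3086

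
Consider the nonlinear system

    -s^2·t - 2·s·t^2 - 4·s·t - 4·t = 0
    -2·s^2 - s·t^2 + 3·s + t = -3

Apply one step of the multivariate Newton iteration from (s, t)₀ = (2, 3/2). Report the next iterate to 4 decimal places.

(2.9046, -0.2116)

At (2, 3/2): F = (-33.0000, -2.0000).
Jacobian J = [[-2·s·t - 2·t^2 - 4·t, -s^2 - 4·s·t - 4·s - 4], [-4·s - t^2 + 3, -2·s·t + 1]].
At the point, J = [[-16.5000, -28.0000], [-7.2500, -5.0000]] (det J = -120.5000).
Solving J·Δ = −F gives Δ = (0.9046, -1.7116).
Then the next iterate is (s, t)₁ = (2.9046, -0.2116).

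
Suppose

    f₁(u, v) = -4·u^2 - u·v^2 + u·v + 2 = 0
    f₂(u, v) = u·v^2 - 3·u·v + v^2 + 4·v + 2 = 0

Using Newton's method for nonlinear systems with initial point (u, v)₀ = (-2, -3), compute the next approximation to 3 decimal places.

(-0.867, -1.962)

At (-2, -3): F = (10.000, -37.000).
Jacobian J = [[-8·u - v^2 + v, -2·u·v + u], [v^2 - 3·v, 2·u·v - 3·u + 2·v + 4]].
At the point, J = [[4.000, -14.000], [18.000, 16.000]] (det J = 316.000).
Solving J·Δ = −F gives Δ = (1.133, 1.038).
Then the next iterate is (u, v)₁ = (-0.867, -1.962).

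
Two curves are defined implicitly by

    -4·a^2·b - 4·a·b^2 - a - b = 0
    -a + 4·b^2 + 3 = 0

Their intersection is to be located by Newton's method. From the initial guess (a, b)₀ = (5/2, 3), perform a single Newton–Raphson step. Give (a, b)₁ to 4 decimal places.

At (5/2, 3): F = (-170.5000, 36.5000).
Jacobian J = [[-8·a·b - 4·b^2 - 1, -4·a^2 - 8·a·b - 1], [-1, 8·b]].
At the point, J = [[-97.0000, -86.0000], [-1.0000, 24.0000]] (det J = -2414.0000).
Solving J·Δ = −F gives Δ = (-0.3948, -1.5373).
Then the next iterate is (a, b)₁ = (2.1052, 1.4627).

(2.1052, 1.4627)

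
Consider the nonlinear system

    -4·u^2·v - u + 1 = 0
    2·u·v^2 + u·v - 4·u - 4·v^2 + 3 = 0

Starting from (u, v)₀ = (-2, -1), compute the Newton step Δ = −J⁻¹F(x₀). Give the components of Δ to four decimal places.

At (-2, -1): F = (19.0000, 5.0000).
Jacobian J = [[-8·u·v - 1, -4·u^2], [2·v^2 + v - 4, 4·u·v + u - 8·v]].
At the point, J = [[-17.0000, -16.0000], [-3.0000, 14.0000]] (det J = -286.0000).
Solving J·Δ = −F gives Δ = (1.2098, -0.0979).

(1.2098, -0.0979)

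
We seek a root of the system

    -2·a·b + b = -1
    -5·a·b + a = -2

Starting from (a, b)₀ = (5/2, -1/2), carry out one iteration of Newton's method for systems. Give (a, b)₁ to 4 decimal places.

At (5/2, -1/2): F = (3.0000, 10.7500).
Jacobian J = [[-2·b, -2·a + 1], [-5·b + 1, -5·a]].
At the point, J = [[1.0000, -4.0000], [3.5000, -12.5000]] (det J = 1.5000).
Solving J·Δ = −F gives Δ = (-3.6667, -0.1667).
Then the next iterate is (a, b)₁ = (-1.1667, -0.6667).

(-1.1667, -0.6667)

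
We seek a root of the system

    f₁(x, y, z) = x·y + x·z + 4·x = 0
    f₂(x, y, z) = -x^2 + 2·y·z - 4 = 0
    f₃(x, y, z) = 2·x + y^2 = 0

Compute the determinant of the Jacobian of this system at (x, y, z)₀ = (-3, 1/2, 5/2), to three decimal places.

J = [[y + z + 4, x, x], [-2·x, 2·z, 2·y], [2, 2·y, 0]].
At the point, J = [[7.000, -3.000, -3.000], [6.000, 5.000, 1.000], [2.000, 1.000, 0.000]].
det J = -1.000.

-1.000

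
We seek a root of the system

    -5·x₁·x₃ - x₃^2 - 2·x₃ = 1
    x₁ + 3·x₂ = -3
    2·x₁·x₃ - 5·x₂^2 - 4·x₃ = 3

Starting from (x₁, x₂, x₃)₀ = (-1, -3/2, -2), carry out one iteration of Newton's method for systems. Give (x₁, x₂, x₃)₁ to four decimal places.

At (-1, -3/2, -2): F = (-11.0000, -2.5000, -2.2500).
Jacobian J = [[-5·x₃, 0, -5·x₁ - 2·x₃ - 2], [1, 3, 0], [2·x₃, -10·x₂, 2·x₁ - 4]].
At the point, J = [[10.0000, 0.0000, 7.0000], [1.0000, 3.0000, 0.0000], [-4.0000, 15.0000, -6.0000]] (det J = 9.0000).
Solving J·Δ = −F gives Δ = (1.9167, 0.1944, -1.1667).
Then the next iterate is (x₁, x₂, x₃)₁ = (0.9167, -1.3056, -3.1667).

(0.9167, -1.3056, -3.1667)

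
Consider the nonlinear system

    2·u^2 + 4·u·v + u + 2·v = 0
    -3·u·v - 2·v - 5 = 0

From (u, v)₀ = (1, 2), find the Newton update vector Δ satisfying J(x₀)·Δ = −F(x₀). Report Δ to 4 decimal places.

(0.5172, -3.6207)

At (1, 2): F = (15.0000, -15.0000).
Jacobian J = [[4·u + 4·v + 1, 4·u + 2], [-3·v, -3·u - 2]].
At the point, J = [[13.0000, 6.0000], [-6.0000, -5.0000]] (det J = -29.0000).
Solving J·Δ = −F gives Δ = (0.5172, -3.6207).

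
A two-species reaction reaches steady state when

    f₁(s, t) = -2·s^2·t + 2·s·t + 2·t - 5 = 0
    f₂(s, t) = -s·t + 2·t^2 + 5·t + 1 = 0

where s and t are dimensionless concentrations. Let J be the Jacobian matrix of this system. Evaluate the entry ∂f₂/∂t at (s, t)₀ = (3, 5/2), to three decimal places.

∂f₂/∂t = -s + 4·t + 5.
At (3, 5/2) this is 12.000.

12.000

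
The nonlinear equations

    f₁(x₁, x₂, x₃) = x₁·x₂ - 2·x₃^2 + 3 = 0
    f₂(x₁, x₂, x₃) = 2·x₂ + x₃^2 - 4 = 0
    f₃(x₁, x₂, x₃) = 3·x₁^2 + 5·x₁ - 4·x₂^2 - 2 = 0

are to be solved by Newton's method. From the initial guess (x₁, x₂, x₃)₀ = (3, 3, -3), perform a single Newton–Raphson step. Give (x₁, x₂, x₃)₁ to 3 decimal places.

(1.232, 1.472, -1.676)

At (3, 3, -3): F = (-6.000, 11.000, 4.000).
Jacobian J = [[x₂, x₁, -4·x₃], [0, 2, 2·x₃], [6·x₁ + 5, -8·x₂, 0]].
At the point, J = [[3.000, 3.000, 12.000], [0.000, 2.000, -6.000], [23.000, -24.000, 0.000]] (det J = -1398.000).
Solving J·Δ = −F gives Δ = (-1.768, -1.528, 1.324).
Then the next iterate is (x₁, x₂, x₃)₁ = (1.232, 1.472, -1.676).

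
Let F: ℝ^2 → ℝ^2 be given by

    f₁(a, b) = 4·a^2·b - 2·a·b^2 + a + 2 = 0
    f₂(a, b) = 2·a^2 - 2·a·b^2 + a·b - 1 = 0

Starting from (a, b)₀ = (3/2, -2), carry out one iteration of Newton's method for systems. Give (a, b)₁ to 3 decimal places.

(1.152, -1.251)

At (3/2, -2): F = (-26.500, -11.500).
Jacobian J = [[8·a·b - 2·b^2 + 1, 4·a^2 - 4·a·b], [4·a - 2·b^2 + b, -4·a·b + a]].
At the point, J = [[-31.000, 21.000], [-4.000, 13.500]] (det J = -334.500).
Solving J·Δ = −F gives Δ = (-0.348, 0.749).
Then the next iterate is (a, b)₁ = (1.152, -1.251).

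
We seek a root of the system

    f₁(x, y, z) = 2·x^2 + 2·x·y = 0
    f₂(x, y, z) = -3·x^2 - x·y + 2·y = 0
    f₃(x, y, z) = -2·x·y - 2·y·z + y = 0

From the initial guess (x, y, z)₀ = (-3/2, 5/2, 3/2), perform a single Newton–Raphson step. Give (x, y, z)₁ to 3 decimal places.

At (-3/2, 5/2, 3/2): F = (-3.000, 2.000, 2.500).
Jacobian J = [[4·x + 2·y, 2·x, 0], [-6·x - y, -x + 2, 0], [-2·y, -2·x - 2·z + 1, -2·y]].
At the point, J = [[-1.000, -3.000, 0.000], [6.500, 3.500, 0.000], [-5.000, 1.000, -5.000]] (det J = -80.000).
Solving J·Δ = −F gives Δ = (0.281, -1.094, 0.000).
Then the next iterate is (x, y, z)₁ = (-1.219, 1.406, 1.500).

(-1.219, 1.406, 1.500)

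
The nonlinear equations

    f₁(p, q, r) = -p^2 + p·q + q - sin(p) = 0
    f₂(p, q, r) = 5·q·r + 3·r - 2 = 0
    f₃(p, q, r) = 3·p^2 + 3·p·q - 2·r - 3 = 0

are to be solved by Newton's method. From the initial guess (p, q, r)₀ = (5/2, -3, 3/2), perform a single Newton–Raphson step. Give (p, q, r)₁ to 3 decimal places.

(1.197, -0.723, 1.257)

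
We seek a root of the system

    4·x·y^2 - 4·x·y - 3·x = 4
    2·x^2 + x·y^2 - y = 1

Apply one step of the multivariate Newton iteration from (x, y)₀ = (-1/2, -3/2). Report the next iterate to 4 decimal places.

(0.5000, -1.7500)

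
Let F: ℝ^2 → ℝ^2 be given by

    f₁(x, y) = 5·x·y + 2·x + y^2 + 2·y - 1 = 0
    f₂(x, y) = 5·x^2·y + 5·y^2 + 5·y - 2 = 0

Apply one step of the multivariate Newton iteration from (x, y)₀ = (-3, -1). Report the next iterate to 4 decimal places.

(-1.7121, -0.7909)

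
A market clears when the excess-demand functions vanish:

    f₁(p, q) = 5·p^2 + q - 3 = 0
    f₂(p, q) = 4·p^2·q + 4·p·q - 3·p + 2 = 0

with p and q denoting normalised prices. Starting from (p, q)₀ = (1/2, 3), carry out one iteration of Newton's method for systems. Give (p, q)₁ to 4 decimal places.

At (1/2, 3): F = (1.2500, 9.5000).
Jacobian J = [[10·p, 1], [8·p·q + 4·q - 3, 4·p^2 + 4·p]].
At the point, J = [[5.0000, 1.0000], [21.0000, 3.0000]] (det J = -6.0000).
Solving J·Δ = −F gives Δ = (-0.9583, 3.5417).
Then the next iterate is (p, q)₁ = (-0.4583, 6.5417).

(-0.4583, 6.5417)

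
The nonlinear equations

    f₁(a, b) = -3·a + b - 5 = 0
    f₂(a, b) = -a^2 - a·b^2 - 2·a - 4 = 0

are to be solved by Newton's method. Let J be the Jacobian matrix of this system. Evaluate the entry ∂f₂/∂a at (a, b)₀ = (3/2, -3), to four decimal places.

-14.0000

∂f₂/∂a = -2·a - b^2 - 2.
At (3/2, -3) this is -14.0000.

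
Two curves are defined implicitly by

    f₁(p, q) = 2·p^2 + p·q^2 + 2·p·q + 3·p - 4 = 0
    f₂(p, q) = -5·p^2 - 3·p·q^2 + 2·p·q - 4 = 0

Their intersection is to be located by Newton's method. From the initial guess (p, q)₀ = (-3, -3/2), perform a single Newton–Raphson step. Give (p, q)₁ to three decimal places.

At (-3, -3/2): F = (7.250, -19.750).
Jacobian J = [[4·p + q^2 + 2·q + 3, 2·p·q + 2·p], [-10·p - 3·q^2 + 2·q, -6·p·q + 2·p]].
At the point, J = [[-9.750, 3.000], [20.250, -33.000]] (det J = 261.000).
Solving J·Δ = −F gives Δ = (0.690, -0.175).
Then the next iterate is (p, q)₁ = (-2.310, -1.675).

(-2.310, -1.675)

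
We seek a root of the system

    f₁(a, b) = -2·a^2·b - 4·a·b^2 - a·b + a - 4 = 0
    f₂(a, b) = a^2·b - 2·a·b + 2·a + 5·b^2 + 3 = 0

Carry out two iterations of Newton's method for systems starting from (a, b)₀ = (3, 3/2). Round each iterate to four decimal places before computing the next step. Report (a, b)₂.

At (3, 3/2): F = (-59.5000, 24.7500).
Jacobian J = [[-4·a·b - 4·b^2 - b + 1, -2·a^2 - 8·a·b - a], [2·a·b - 2·b + 2, a^2 - 2·a + 10·b]].
At the point, J = [[-27.5000, -57.0000], [8.0000, 18.0000]] (det J = -39.0000).
Solving J·Δ = −F gives Δ = (8.7115, -5.2468).
Then the next iterate is (a, b)₁ = (11.7115, -3.7468).
Round to (11.7115, -3.7468) and repeat: F = (421.760520, -329.531364), J = [[124.115352, 65.015221], [-78.267696, 76.268232]].
Δ = (-3.6821, 0.5421), so (a, b)₂ = (8.0294, -3.2047).

(8.0294, -3.2047)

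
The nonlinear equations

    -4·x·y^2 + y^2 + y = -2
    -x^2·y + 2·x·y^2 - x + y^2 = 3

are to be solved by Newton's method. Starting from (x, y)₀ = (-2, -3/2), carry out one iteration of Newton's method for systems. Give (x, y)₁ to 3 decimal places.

At (-2, -3/2): F = (20.750, -1.750).
Jacobian J = [[-4·y^2, -8·x·y + 2·y + 1], [-2·x·y + 2·y^2 - 1, -x^2 + 4·x·y + 2·y]].
At the point, J = [[-9.000, -26.000], [-2.500, 5.000]] (det J = -110.000).
Solving J·Δ = −F gives Δ = (0.530, 0.615).
Then the next iterate is (x, y)₁ = (-1.470, -0.885).

(-1.470, -0.885)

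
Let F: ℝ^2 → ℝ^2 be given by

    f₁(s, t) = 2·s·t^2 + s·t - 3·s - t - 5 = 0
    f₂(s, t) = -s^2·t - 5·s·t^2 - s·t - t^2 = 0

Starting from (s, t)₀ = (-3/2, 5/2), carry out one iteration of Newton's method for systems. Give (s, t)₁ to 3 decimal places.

At (-3/2, 5/2): F = (-25.500, 38.750).
Jacobian J = [[2·t^2 + t - 3, 4·s·t + s - 1], [-2·s·t - 5·t^2 - t, -s^2 - 10·s·t - s - 2·t]].
At the point, J = [[12.000, -17.500], [-26.250, 31.750]] (det J = -78.375).
Solving J·Δ = −F gives Δ = (-1.678, -2.608).
Then the next iterate is (s, t)₁ = (-3.178, -0.108).

(-3.178, -0.108)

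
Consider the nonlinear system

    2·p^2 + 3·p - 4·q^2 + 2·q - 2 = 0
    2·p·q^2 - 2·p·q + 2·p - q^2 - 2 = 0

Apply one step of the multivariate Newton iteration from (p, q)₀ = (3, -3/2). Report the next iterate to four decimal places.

(1.6328, -0.9637)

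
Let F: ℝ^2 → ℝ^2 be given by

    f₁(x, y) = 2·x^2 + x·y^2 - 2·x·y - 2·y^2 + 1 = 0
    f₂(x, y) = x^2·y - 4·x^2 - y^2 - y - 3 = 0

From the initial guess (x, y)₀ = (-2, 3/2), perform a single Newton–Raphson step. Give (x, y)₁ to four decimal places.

At (-2, 3/2): F = (6.0000, -16.7500).
Jacobian J = [[4·x + y^2 - 2·y, 2·x·y - 2·x - 4·y], [2·x·y - 8·x, x^2 - 2·y - 1]].
At the point, J = [[-8.7500, -8.0000], [10.0000, 0.0000]] (det J = 80.0000).
Solving J·Δ = −F gives Δ = (1.6750, -1.0820).
Then the next iterate is (x, y)₁ = (-0.3250, 0.4180).

(-0.3250, 0.4180)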